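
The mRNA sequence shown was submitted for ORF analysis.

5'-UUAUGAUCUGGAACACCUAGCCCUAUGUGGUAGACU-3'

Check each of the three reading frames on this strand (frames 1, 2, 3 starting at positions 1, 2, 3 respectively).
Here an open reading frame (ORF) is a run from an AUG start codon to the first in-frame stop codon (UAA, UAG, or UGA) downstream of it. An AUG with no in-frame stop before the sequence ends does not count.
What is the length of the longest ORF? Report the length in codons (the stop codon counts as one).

Frame 1: UUA UGA UCU GGA ACA CCU AGC CCU AUG UGG UAG ACU — AUG at 25, stop UAG at 31 → 9 nt.
Frame 2: UAU GAU CUG GAA CAC CUA GCC CUA UGU GGU AGA — no AUG→stop ORF.
Frame 3: AUG AUC UGG AAC ACC UAG CCC UAU GUG GUA GAC — AUG at 3, stop UAG at 18 → 18 nt.
Longest: frame 3, positions 3–20, 18 nt = 6 codons = 5 aa. → 6 codons.

6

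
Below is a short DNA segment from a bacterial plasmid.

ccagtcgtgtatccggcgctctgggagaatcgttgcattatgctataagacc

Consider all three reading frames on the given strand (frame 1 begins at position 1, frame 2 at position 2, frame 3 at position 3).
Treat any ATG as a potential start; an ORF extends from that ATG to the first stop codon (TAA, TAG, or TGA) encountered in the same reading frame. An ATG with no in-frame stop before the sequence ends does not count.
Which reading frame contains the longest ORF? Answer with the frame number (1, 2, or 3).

Frame 1: CCA GTC GTG TAT CCG GCG CTC TGG GAG AAT CGT TGC ATT ATG CTA TAA GAC — ATG at 40, stop TAA at 46 → 9 nt.
Frame 2: CAG TCG TGT ATC CGG CGC TCT GGG AGA ATC GTT GCA TTA TGC TAT AAG ACC — no ATG→stop ORF.
Frame 3: AGT CGT GTA TCC GGC GCT CTG GGA GAA TCG TTG CAT TAT GCT ATA AGA — no ATG→stop ORF.
Longest ORF is 9 nt in frame 1 (positions 40–48).

1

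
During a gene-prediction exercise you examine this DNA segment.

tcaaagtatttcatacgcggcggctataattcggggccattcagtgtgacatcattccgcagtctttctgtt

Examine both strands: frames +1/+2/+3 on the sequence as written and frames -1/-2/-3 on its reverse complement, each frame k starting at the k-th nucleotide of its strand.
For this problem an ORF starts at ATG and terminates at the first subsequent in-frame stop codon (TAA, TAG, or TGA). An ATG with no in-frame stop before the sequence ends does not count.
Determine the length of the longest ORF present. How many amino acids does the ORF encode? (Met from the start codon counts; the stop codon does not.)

Reverse complement (5'→3'): AACAGAAAGACTGCGGAATGATGTCACACTGAATGGCCCCGAATTATAGCCGCCGCGTATGAAATACTTTGA
Frame +1: TCA AAG TAT TTC ATA CGC GGC GGC TAT AAT TCG GGG CCA TTC AGT GTG ACA TCA TTC CGC AGT CTT TCT GTT — no ATG→stop ORF.
Frame +2: CAA AGT ATT TCA TAC GCG GCG GCT ATA ATT CGG GGC CAT TCA GTG TGA CAT CAT TCC GCA GTC TTT CTG — no ATG→stop ORF.
Frame +3: AAA GTA TTT CAT ACG CGG CGG CTA TAA TTC GGG GCC ATT CAG TGT GAC ATC ATT CCG CAG TCT TTC TGT — no ATG→stop ORF.
Frame -1: AAC AGA AAG ACT GCG GAA TGA TGT CAC ACT GAA TGG CCC CGA ATT ATA GCC GCC GCG TAT GAA ATA CTT TGA — no ATG→stop ORF.
Frame -2: ACA GAA AGA CTG CGG AAT GAT GTC ACA CTG AAT GGC CCC GAA TTA TAG CCG CCG CGT ATG AAA TAC TTT — no ATG→stop ORF.
Frame -3: CAG AAA GAC TGC GGA ATG ATG TCA CAC TGA ATG GCC CCG AAT TAT AGC CGC CGC GTA TGA AAT ACT TTG — ATG at 18, stop TGA at 30 → 15 nt; ATG at 21, stop TGA at 30 → 12 nt; ATG at 33, stop TGA at 60 → 30 nt.
Longest: frame -3, positions 33–62, 30 nt = 10 codons = 9 aa. → 9 amino acids.

9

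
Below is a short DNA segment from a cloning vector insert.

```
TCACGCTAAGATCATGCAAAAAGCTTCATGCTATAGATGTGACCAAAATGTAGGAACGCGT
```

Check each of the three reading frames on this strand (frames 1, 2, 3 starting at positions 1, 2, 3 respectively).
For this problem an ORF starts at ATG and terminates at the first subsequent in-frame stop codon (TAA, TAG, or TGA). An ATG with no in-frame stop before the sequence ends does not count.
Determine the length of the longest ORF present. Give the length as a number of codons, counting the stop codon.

3

Frame 1: TCA CGC TAA GAT CAT GCA AAA AGC TTC ATG CTA TAG ATG TGA CCA AAA TGT AGG AAC GCG — ATG at 28, stop TAG at 34 → 9 nt; ATG at 37, stop TGA at 40 → 6 nt.
Frame 2: CAC GCT AAG ATC ATG CAA AAA GCT TCA TGC TAT AGA TGT GAC CAA AAT GTA GGA ACG CGT — no ATG→stop ORF.
Frame 3: ACG CTA AGA TCA TGC AAA AAG CTT CAT GCT ATA GAT GTG ACC AAA ATG TAG GAA CGC — ATG at 48, stop TAG at 51 → 6 nt.
Longest: frame 1, positions 28–36, 9 nt = 3 codons = 2 aa. → 3 codons.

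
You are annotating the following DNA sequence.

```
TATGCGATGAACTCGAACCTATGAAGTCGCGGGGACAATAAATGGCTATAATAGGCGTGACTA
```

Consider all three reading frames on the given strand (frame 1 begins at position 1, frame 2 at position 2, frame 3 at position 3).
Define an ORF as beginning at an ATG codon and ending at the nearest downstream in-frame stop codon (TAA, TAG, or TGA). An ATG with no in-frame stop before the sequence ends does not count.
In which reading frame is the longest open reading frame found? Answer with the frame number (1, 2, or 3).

3

Frame 1: TAT GCG ATG AAC TCG AAC CTA TGA AGT CGC GGG GAC AAT AAA TGG CTA TAA TAG GCG TGA CTA — ATG at 7, stop TGA at 22 → 18 nt.
Frame 2: ATG CGA TGA ACT CGA ACC TAT GAA GTC GCG GGG ACA ATA AAT GGC TAT AAT AGG CGT GAC — ATG at 2, stop TGA at 8 → 9 nt.
Frame 3: TGC GAT GAA CTC GAA CCT ATG AAG TCG CGG GGA CAA TAA ATG GCT ATA ATA GGC GTG ACT — ATG at 21, stop TAA at 39 → 21 nt.
Longest ORF is 21 nt in frame 3 (positions 21–41).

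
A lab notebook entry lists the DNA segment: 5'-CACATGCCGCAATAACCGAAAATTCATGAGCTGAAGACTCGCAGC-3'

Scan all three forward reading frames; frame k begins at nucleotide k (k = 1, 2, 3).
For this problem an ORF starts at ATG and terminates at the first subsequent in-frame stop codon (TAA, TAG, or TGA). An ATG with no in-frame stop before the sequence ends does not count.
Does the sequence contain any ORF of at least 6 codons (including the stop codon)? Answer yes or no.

Frame 1: CAC ATG CCG CAA TAA CCG AAA ATT CAT GAG CTG AAG ACT CGC AGC — ATG at 4, stop TAA at 13 → 12 nt.
Frame 2: ACA TGC CGC AAT AAC CGA AAA TTC ATG AGC TGA AGA CTC GCA — ATG at 26, stop TGA at 32 → 9 nt.
Frame 3: CAT GCC GCA ATA ACC GAA AAT TCA TGA GCT GAA GAC TCG CAG — no ATG→stop ORF.
Largest ORF found is 4 codons < 6, so no.

no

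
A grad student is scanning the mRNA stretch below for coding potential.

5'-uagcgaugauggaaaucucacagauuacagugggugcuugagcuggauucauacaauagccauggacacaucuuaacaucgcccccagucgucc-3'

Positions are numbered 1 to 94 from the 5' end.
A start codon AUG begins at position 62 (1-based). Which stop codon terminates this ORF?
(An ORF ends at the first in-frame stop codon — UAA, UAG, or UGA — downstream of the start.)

UAA

Codons from position 62: AUG (62–64), GAC (65–67), ACA (68–70), UCU (71–73), UAA (74–76).
The first in-frame stop codon is UAA.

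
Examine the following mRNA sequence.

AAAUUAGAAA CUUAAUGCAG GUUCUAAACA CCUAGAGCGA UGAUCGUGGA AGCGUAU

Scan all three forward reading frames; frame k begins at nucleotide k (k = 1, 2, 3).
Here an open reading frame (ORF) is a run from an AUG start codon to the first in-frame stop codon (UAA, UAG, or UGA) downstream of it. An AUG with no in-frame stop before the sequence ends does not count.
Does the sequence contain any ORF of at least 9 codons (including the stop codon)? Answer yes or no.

no

Frame 1: AAA UUA GAA ACU UAA UGC AGG UUC UAA ACA CCU AGA GCG AUG AUC GUG GAA GCG UAU — no AUG→stop ORF.
Frame 2: AAU UAG AAA CUU AAU GCA GGU UCU AAA CAC CUA GAG CGA UGA UCG UGG AAG CGU — no AUG→stop ORF.
Frame 3: AUU AGA AAC UUA AUG CAG GUU CUA AAC ACC UAG AGC GAU GAU CGU GGA AGC GUA — AUG at 15, stop UAG at 33 → 21 nt.
Largest ORF found is 7 codons < 9, so no.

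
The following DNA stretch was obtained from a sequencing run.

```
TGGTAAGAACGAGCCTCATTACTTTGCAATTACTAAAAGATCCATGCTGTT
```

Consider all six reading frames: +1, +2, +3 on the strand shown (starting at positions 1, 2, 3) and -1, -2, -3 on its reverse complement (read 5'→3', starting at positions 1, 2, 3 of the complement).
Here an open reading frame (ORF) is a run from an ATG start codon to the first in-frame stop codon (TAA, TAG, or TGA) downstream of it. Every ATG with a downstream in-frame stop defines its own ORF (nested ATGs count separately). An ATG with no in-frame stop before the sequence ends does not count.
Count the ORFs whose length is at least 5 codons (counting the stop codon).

Reverse complement (5'→3'): AACAGCATGGATCTTTTAGTAATTGCAAAGTAATGAGGCTCGTTCTTACCA
Frame +1: TGG TAA GAA CGA GCC TCA TTA CTT TGC AAT TAC TAA AAG ATC CAT GCT GTT — no ATG→stop ORF.
Frame +2: GGT AAG AAC GAG CCT CAT TAC TTT GCA ATT ACT AAA AGA TCC ATG CTG — no ATG→stop ORF.
Frame +3: GTA AGA ACG AGC CTC ATT ACT TTG CAA TTA CTA AAA GAT CCA TGC TGT — no ATG→stop ORF.
Frame -1: AAC AGC ATG GAT CTT TTA GTA ATT GCA AAG TAA TGA GGC TCG TTC TTA CCA — ATG at 7, stop TAA at 31 → 27 nt.
Frame -2: ACA GCA TGG ATC TTT TAG TAA TTG CAA AGT AAT GAG GCT CGT TCT TAC — no ATG→stop ORF.
Frame -3: CAG CAT GGA TCT TTT AGT AAT TGC AAA GTA ATG AGG CTC GTT CTT ACC — no ATG→stop ORF.
ORFs ≥ 5 codons: frame -1 7–33 (9 codons). Count = 1.

1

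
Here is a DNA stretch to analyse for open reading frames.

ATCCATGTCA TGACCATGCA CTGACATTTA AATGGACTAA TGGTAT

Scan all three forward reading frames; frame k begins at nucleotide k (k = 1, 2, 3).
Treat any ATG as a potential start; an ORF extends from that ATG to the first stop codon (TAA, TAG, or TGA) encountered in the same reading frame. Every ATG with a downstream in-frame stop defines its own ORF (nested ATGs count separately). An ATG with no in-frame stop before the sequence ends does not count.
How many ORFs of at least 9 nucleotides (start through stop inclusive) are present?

4

Frame 1: ATC CAT GTC ATG ACC ATG CAC TGA CAT TTA AAT GGA CTA ATG GTA — ATG at 10, stop TGA at 22 → 15 nt; ATG at 16, stop TGA at 22 → 9 nt.
Frame 2: TCC ATG TCA TGA CCA TGC ACT GAC ATT TAA ATG GAC TAA TGG TAT — ATG at 5, stop TGA at 11 → 9 nt; ATG at 32, stop TAA at 38 → 9 nt.
Frame 3: CCA TGT CAT GAC CAT GCA CTG ACA TTT AAA TGG ACT AAT GGT — no ATG→stop ORF.
ORFs ≥ 9 nucleotides: frame 1 10–24 (15 nucleotides), frame 1 16–24 (9 nucleotides), frame 2 5–13 (9 nucleotides), frame 2 32–40 (9 nucleotides). Count = 4.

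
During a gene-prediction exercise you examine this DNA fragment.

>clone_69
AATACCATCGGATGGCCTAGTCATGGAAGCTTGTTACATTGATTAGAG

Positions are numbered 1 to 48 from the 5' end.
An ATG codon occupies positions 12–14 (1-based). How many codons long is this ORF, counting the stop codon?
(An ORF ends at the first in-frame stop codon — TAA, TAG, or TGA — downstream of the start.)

Codons from position 12: ATG (12–14), GCC (15–17), TAG (18–20).
TAG is the first in-frame stop; that's 3 codons including the stop.

3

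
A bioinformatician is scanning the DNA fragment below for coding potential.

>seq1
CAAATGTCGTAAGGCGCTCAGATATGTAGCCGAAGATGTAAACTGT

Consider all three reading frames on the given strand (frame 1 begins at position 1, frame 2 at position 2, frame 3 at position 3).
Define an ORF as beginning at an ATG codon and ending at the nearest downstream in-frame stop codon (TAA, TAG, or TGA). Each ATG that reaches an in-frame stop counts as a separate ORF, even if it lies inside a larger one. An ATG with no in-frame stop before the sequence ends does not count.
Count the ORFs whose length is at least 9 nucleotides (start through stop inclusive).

1

Frame 1: CAA ATG TCG TAA GGC GCT CAG ATA TGT AGC CGA AGA TGT AAA CTG — ATG at 4, stop TAA at 10 → 9 nt.
Frame 2: AAA TGT CGT AAG GCG CTC AGA TAT GTA GCC GAA GAT GTA AAC TGT — no ATG→stop ORF.
Frame 3: AAT GTC GTA AGG CGC TCA GAT ATG TAG CCG AAG ATG TAA ACT — ATG at 24, stop TAG at 27 → 6 nt; ATG at 36, stop TAA at 39 → 6 nt.
ORFs ≥ 9 nucleotides: frame 1 4–12 (9 nucleotides). Count = 1.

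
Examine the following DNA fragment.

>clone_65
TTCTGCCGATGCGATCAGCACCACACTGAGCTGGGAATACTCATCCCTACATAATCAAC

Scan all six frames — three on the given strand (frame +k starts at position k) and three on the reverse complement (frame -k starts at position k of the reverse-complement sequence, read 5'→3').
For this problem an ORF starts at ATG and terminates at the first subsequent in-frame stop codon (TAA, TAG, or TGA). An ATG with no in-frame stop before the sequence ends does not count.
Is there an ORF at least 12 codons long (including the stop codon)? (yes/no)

Reverse complement (5'→3'): GTTGATTATGTAGGGATGAGTATTCCCAGCTCAGTGTGGTGCTGATCGCATCGGCAGAA
Frame +1: TTC TGC CGA TGC GAT CAG CAC CAC ACT GAG CTG GGA ATA CTC ATC CCT ACA TAA TCA — no ATG→stop ORF.
Frame +2: TCT GCC GAT GCG ATC AGC ACC ACA CTG AGC TGG GAA TAC TCA TCC CTA CAT AAT CAA — no ATG→stop ORF.
Frame +3: CTG CCG ATG CGA TCA GCA CCA CAC TGA GCT GGG AAT ACT CAT CCC TAC ATA ATC AAC — ATG at 9, stop TGA at 27 → 21 nt.
Frame -1: GTT GAT TAT GTA GGG ATG AGT ATT CCC AGC TCA GTG TGG TGC TGA TCG CAT CGG CAG — ATG at 16, stop TGA at 43 → 30 nt.
Frame -2: TTG ATT ATG TAG GGA TGA GTA TTC CCA GCT CAG TGT GGT GCT GAT CGC ATC GGC AGA — ATG at 8, stop TAG at 11 → 6 nt.
Frame -3: TGA TTA TGT AGG GAT GAG TAT TCC CAG CTC AGT GTG GTG CTG ATC GCA TCG GCA GAA — no ATG→stop ORF.
Largest ORF found is 10 codons < 12, so no.

no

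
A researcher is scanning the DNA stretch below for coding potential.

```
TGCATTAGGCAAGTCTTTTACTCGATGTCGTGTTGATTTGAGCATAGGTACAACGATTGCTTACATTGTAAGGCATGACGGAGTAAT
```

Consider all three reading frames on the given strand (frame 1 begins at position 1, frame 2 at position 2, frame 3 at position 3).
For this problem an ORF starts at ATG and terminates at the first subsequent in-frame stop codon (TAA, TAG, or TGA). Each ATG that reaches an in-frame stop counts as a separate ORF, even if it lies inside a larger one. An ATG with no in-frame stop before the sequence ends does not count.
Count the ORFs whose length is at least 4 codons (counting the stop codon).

2

Frame 1: TGC ATT AGG CAA GTC TTT TAC TCG ATG TCG TGT TGA TTT GAG CAT AGG TAC AAC GAT TGC TTA CAT TGT AAG GCA TGA CGG AGT AAT — ATG at 25, stop TGA at 34 → 12 nt.
Frame 2: GCA TTA GGC AAG TCT TTT ACT CGA TGT CGT GTT GAT TTG AGC ATA GGT ACA ACG ATT GCT TAC ATT GTA AGG CAT GAC GGA GTA — no ATG→stop ORF.
Frame 3: CAT TAG GCA AGT CTT TTA CTC GAT GTC GTG TTG ATT TGA GCA TAG GTA CAA CGA TTG CTT ACA TTG TAA GGC ATG ACG GAG TAA — ATG at 75, stop TAA at 84 → 12 nt.
ORFs ≥ 4 codons: frame 1 25–36 (4 codons), frame 3 75–86 (4 codons). Count = 2.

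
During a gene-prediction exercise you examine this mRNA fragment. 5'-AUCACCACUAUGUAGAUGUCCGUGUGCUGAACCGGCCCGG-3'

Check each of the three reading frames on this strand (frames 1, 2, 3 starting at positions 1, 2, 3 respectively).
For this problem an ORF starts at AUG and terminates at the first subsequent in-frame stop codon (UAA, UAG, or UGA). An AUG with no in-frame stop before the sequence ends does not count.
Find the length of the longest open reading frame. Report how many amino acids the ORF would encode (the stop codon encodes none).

Frame 1: AUC ACC ACU AUG UAG AUG UCC GUG UGC UGA ACC GGC CCG — AUG at 10, stop UAG at 13 → 6 nt; AUG at 16, stop UGA at 28 → 15 nt.
Frame 2: UCA CCA CUA UGU AGA UGU CCG UGU GCU GAA CCG GCC CGG — no AUG→stop ORF.
Frame 3: CAC CAC UAU GUA GAU GUC CGU GUG CUG AAC CGG CCC — no AUG→stop ORF.
Longest: frame 1, positions 16–30, 15 nt = 5 codons = 4 aa. → 4 amino acids.

4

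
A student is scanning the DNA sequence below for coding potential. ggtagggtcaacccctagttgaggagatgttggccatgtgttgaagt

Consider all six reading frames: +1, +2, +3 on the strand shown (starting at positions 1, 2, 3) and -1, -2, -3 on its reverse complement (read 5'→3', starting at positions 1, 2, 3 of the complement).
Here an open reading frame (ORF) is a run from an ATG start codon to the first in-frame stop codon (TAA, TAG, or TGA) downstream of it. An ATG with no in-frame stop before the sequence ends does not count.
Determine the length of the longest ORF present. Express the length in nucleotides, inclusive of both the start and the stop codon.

Reverse complement (5'→3'): ACTTCAACACATGGCCAACATCTCCTCAACTAGGGGTTGACCCTACC
Frame +1: GGT AGG GTC AAC CCC TAG TTG AGG AGA TGT TGG CCA TGT GTT GAA — no ATG→stop ORF.
Frame +2: GTA GGG TCA ACC CCT AGT TGA GGA GAT GTT GGC CAT GTG TTG AAG — no ATG→stop ORF.
Frame +3: TAG GGT CAA CCC CTA GTT GAG GAG ATG TTG GCC ATG TGT TGA AGT — ATG at 27, stop TGA at 42 → 18 nt; ATG at 36, stop TGA at 42 → 9 nt.
Frame -1: ACT TCA ACA CAT GGC CAA CAT CTC CTC AAC TAG GGG TTG ACC CTA — no ATG→stop ORF.
Frame -2: CTT CAA CAC ATG GCC AAC ATC TCC TCA ACT AGG GGT TGA CCC TAC — ATG at 11, stop TGA at 38 → 30 nt.
Frame -3: TTC AAC ACA TGG CCA ACA TCT CCT CAA CTA GGG GTT GAC CCT ACC — no ATG→stop ORF.
Longest: frame -2, positions 11–40, 30 nt = 10 codons = 9 aa. → 30 nucleotides.

30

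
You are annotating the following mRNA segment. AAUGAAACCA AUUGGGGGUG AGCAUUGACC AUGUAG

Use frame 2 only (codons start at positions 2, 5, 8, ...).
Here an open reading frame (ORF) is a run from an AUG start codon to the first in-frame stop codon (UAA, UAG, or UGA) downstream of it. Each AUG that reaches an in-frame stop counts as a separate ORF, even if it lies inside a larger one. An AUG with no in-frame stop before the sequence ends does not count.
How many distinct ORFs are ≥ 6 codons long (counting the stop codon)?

1

Frame 2: AUG AAA CCA AUU GGG GGU GAG CAU UGA CCA UGU — AUG at 2, stop UGA at 26 → 27 nt.
ORFs ≥ 6 codons: frame 2 2–28 (9 codons). Count = 1.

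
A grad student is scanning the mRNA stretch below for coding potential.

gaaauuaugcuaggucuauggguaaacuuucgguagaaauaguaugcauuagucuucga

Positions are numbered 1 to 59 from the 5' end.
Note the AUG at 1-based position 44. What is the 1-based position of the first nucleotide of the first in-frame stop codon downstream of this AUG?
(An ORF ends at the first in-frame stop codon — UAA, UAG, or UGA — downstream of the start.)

50

Codons from position 44: AUG (44–46), CAU (47–49), UAG (50–52).
UAG is a stop codon; it begins at position 50.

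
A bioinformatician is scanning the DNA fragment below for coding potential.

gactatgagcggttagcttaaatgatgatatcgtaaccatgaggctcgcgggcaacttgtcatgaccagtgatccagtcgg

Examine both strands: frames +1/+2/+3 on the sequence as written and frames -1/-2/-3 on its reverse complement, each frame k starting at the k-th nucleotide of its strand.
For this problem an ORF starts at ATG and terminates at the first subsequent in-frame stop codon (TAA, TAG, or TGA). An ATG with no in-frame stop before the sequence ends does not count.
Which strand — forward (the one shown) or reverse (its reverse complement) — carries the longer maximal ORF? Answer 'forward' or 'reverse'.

reverse

Reverse complement (5'→3'): CCGACTGGATCACTGGTCATGACAAGTTGCCCGCGAGCCTCATGGTTACGATATCATCATTTAAGCTAACCGCTCATAGTC
Frame +1: GAC TAT GAG CGG TTA GCT TAA ATG ATG ATA TCG TAA CCA TGA GGC TCG CGG GCA ACT TGT CAT GAC CAG TGA TCC AGT CGG — ATG at 22, stop TAA at 34 → 15 nt; ATG at 25, stop TAA at 34 → 12 nt.
Frame +2: ACT ATG AGC GGT TAG CTT AAA TGA TGA TAT CGT AAC CAT GAG GCT CGC GGG CAA CTT GTC ATG ACC AGT GAT CCA GTC — ATG at 5, stop TAG at 14 → 12 nt.
Frame +3: CTA TGA GCG GTT AGC TTA AAT GAT GAT ATC GTA ACC ATG AGG CTC GCG GGC AAC TTG TCA TGA CCA GTG ATC CAG TCG — ATG at 39, stop TGA at 63 → 27 nt.
Frame -1: CCG ACT GGA TCA CTG GTC ATG ACA AGT TGC CCG CGA GCC TCA TGG TTA CGA TAT CAT CAT TTA AGC TAA CCG CTC ATA GTC — ATG at 19, stop TAA at 67 → 51 nt.
Frame -2: CGA CTG GAT CAC TGG TCA TGA CAA GTT GCC CGC GAG CCT CAT GGT TAC GAT ATC ATC ATT TAA GCT AAC CGC TCA TAG — no ATG→stop ORF.
Frame -3: GAC TGG ATC ACT GGT CAT GAC AAG TTG CCC GCG AGC CTC ATG GTT ACG ATA TCA TCA TTT AAG CTA ACC GCT CAT AGT — no ATG→stop ORF.
Forward-strand max 27 nt; reverse-strand max 51 nt. The reverse strand has the longer ORF.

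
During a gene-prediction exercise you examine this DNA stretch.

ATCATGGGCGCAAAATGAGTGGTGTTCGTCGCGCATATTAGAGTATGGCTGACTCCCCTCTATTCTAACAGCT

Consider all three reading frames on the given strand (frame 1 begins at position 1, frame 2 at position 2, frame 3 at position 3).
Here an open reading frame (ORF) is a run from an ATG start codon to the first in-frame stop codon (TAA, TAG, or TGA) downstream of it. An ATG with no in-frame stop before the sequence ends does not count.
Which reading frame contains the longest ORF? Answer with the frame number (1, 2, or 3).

3

Frame 1: ATC ATG GGC GCA AAA TGA GTG GTG TTC GTC GCG CAT ATT AGA GTA TGG CTG ACT CCC CTC TAT TCT AAC AGC — ATG at 4, stop TGA at 16 → 15 nt.
Frame 2: TCA TGG GCG CAA AAT GAG TGG TGT TCG TCG CGC ATA TTA GAG TAT GGC TGA CTC CCC TCT ATT CTA ACA GCT — no ATG→stop ORF.
Frame 3: CAT GGG CGC AAA ATG AGT GGT GTT CGT CGC GCA TAT TAG AGT ATG GCT GAC TCC CCT CTA TTC TAA CAG — ATG at 15, stop TAG at 39 → 27 nt; ATG at 45, stop TAA at 66 → 24 nt.
Longest ORF is 27 nt in frame 3 (positions 15–41).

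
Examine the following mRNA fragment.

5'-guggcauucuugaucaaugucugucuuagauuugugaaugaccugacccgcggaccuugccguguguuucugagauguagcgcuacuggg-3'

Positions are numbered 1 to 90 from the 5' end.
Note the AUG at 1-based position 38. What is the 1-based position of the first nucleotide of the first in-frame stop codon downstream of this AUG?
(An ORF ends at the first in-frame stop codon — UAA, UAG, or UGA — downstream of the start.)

Codons from position 38: AUG (38–40), ACC (41–43), UGA (44–46).
UGA is a stop codon; it begins at position 44.

44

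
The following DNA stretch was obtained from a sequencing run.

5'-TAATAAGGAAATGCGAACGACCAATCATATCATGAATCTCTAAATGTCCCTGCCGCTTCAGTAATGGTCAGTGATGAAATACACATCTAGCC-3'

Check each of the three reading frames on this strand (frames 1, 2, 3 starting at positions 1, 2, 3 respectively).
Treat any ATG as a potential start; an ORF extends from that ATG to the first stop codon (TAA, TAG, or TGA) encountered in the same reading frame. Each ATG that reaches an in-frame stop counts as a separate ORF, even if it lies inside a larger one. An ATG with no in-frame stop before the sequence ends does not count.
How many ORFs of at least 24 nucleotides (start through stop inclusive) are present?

2

Frame 1: TAA TAA GGA AAT GCG AAC GAC CAA TCA TAT CAT GAA TCT CTA AAT GTC CCT GCC GCT TCA GTA ATG GTC AGT GAT GAA ATA CAC ATC TAG — ATG at 64, stop TAG at 88 → 27 nt.
Frame 2: AAT AAG GAA ATG CGA ACG ACC AAT CAT ATC ATG AAT CTC TAA ATG TCC CTG CCG CTT CAG TAA TGG TCA GTG ATG AAA TAC ACA TCT AGC — ATG at 11, stop TAA at 41 → 33 nt; ATG at 32, stop TAA at 41 → 12 nt; ATG at 44, stop TAA at 62 → 21 nt.
Frame 3: ATA AGG AAA TGC GAA CGA CCA ATC ATA TCA TGA ATC TCT AAA TGT CCC TGC CGC TTC AGT AAT GGT CAG TGA TGA AAT ACA CAT CTA GCC — no ATG→stop ORF.
ORFs ≥ 24 nucleotides: frame 1 64–90 (27 nucleotides), frame 2 11–43 (33 nucleotides). Count = 2.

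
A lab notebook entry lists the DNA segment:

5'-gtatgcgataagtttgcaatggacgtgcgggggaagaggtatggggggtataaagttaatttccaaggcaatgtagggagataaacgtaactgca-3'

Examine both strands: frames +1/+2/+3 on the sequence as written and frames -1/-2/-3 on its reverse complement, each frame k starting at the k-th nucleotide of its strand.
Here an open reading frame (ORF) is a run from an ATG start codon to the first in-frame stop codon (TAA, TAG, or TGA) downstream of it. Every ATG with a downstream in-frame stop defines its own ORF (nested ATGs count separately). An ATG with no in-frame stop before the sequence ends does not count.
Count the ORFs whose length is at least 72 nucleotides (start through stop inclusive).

0

Reverse complement (5'→3'): TGCAGTTACGTTTATCTCCCTACATTGCCTTGGAAATTAACTTTATACCCCCCATACCTCTTCCCCCGCACGTCCATTGCAAACTTATCGCATAC
Frame +1: GTA TGC GAT AAG TTT GCA ATG GAC GTG CGG GGG AAG AGG TAT GGG GGG TAT AAA GTT AAT TTC CAA GGC AAT GTA GGG AGA TAA ACG TAA CTG — ATG at 19, stop TAA at 82 → 66 nt.
Frame +2: TAT GCG ATA AGT TTG CAA TGG ACG TGC GGG GGA AGA GGT ATG GGG GGT ATA AAG TTA ATT TCC AAG GCA ATG TAG GGA GAT AAA CGT AAC TGC — ATG at 41, stop TAG at 74 → 36 nt; ATG at 71, stop TAG at 74 → 6 nt.
Frame +3: ATG CGA TAA GTT TGC AAT GGA CGT GCG GGG GAA GAG GTA TGG GGG GTA TAA AGT TAA TTT CCA AGG CAA TGT AGG GAG ATA AAC GTA ACT GCA — ATG at 3, stop TAA at 9 → 9 nt.
Frame -1: TGC AGT TAC GTT TAT CTC CCT ACA TTG CCT TGG AAA TTA ACT TTA TAC CCC CCA TAC CTC TTC CCC CGC ACG TCC ATT GCA AAC TTA TCG CAT — no ATG→stop ORF.
Frame -2: GCA GTT ACG TTT ATC TCC CTA CAT TGC CTT GGA AAT TAA CTT TAT ACC CCC CAT ACC TCT TCC CCC GCA CGT CCA TTG CAA ACT TAT CGC ATA — no ATG→stop ORF.
Frame -3: CAG TTA CGT TTA TCT CCC TAC ATT GCC TTG GAA ATT AAC TTT ATA CCC CCC ATA CCT CTT CCC CCG CAC GTC CAT TGC AAA CTT ATC GCA TAC — no ATG→stop ORF.
No ORF reaches 72 nucleotides. Count = 0.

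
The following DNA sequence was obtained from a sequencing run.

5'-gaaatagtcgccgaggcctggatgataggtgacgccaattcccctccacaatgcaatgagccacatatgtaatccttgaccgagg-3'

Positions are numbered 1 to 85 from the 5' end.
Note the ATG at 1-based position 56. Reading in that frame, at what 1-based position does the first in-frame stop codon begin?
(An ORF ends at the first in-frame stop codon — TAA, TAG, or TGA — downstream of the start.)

Codons from position 56: ATG (56–58), AGC (59–61), CAC (62–64), ATA (65–67), TGT (68–70), AAT (71–73), CCT (74–76), TGA (77–79).
TGA is a stop codon; it begins at position 77.

77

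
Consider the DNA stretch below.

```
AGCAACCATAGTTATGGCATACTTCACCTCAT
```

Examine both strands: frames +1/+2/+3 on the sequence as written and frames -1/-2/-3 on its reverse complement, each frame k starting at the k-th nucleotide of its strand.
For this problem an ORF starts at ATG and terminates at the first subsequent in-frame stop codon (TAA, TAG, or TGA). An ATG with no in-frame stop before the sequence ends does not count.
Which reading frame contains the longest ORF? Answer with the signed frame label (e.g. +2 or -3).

-1

Reverse complement (5'→3'): ATGAGGTGAAGTATGCCATAACTATGGTTGCT
Frame +1: AGC AAC CAT AGT TAT GGC ATA CTT CAC CTC — no ATG→stop ORF.
Frame +2: GCA ACC ATA GTT ATG GCA TAC TTC ACC TCA — no ATG→stop ORF.
Frame +3: CAA CCA TAG TTA TGG CAT ACT TCA CCT CAT — no ATG→stop ORF.
Frame -1: ATG AGG TGA AGT ATG CCA TAA CTA TGG TTG — ATG at 1, stop TGA at 7 → 9 nt; ATG at 13, stop TAA at 19 → 9 nt.
Frame -2: TGA GGT GAA GTA TGC CAT AAC TAT GGT TGC — no ATG→stop ORF.
Frame -3: GAG GTG AAG TAT GCC ATA ACT ATG GTT GCT — no ATG→stop ORF.
Longest ORF is 9 nt in frame -1 (positions 1–9).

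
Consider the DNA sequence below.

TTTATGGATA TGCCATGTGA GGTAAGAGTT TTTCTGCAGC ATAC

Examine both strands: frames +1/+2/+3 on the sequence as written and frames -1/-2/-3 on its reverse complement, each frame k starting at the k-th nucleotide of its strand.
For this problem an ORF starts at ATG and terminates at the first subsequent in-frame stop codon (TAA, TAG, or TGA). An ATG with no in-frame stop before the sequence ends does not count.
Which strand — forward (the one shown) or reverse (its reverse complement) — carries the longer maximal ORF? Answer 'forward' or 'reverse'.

reverse

Reverse complement (5'→3'): GTATGCTGCAGAAAAACTCTTACCTCACATGGCATATCCATAAA
Frame +1: TTT ATG GAT ATG CCA TGT GAG GTA AGA GTT TTT CTG CAG CAT — no ATG→stop ORF.
Frame +2: TTA TGG ATA TGC CAT GTG AGG TAA GAG TTT TTC TGC AGC ATA — no ATG→stop ORF.
Frame +3: TAT GGA TAT GCC ATG TGA GGT AAG AGT TTT TCT GCA GCA TAC — ATG at 15, stop TGA at 18 → 6 nt.
Frame -1: GTA TGC TGC AGA AAA ACT CTT ACC TCA CAT GGC ATA TCC ATA — no ATG→stop ORF.
Frame -2: TAT GCT GCA GAA AAA CTC TTA CCT CAC ATG GCA TAT CCA TAA — ATG at 29, stop TAA at 41 → 15 nt.
Frame -3: ATG CTG CAG AAA AAC TCT TAC CTC ACA TGG CAT ATC CAT AAA — no ATG→stop ORF.
Forward-strand max 6 nt; reverse-strand max 15 nt. The reverse strand has the longer ORF.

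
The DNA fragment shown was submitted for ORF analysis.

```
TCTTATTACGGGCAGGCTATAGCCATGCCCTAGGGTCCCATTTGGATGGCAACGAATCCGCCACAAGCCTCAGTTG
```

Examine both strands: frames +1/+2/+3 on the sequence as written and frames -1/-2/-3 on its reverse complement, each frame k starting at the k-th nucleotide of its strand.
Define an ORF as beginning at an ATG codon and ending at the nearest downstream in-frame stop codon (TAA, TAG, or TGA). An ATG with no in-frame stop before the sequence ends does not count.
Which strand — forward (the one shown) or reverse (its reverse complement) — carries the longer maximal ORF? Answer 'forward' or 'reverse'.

reverse

Reverse complement (5'→3'): CAACTGAGGCTTGTGGCGGATTCGTTGCCATCCAAATGGGACCCTAGGGCATGGCTATAGCCTGCCCGTAATAAGA
Frame +1: TCT TAT TAC GGG CAG GCT ATA GCC ATG CCC TAG GGT CCC ATT TGG ATG GCA ACG AAT CCG CCA CAA GCC TCA GTT — ATG at 25, stop TAG at 31 → 9 nt.
Frame +2: CTT ATT ACG GGC AGG CTA TAG CCA TGC CCT AGG GTC CCA TTT GGA TGG CAA CGA ATC CGC CAC AAG CCT CAG TTG — no ATG→stop ORF.
Frame +3: TTA TTA CGG GCA GGC TAT AGC CAT GCC CTA GGG TCC CAT TTG GAT GGC AAC GAA TCC GCC ACA AGC CTC AGT — no ATG→stop ORF.
Frame -1: CAA CTG AGG CTT GTG GCG GAT TCG TTG CCA TCC AAA TGG GAC CCT AGG GCA TGG CTA TAG CCT GCC CGT AAT AAG — no ATG→stop ORF.
Frame -2: AAC TGA GGC TTG TGG CGG ATT CGT TGC CAT CCA AAT GGG ACC CTA GGG CAT GGC TAT AGC CTG CCC GTA ATA AGA — no ATG→stop ORF.
Frame -3: ACT GAG GCT TGT GGC GGA TTC GTT GCC ATC CAA ATG GGA CCC TAG GGC ATG GCT ATA GCC TGC CCG TAA TAA — ATG at 36, stop TAG at 45 → 12 nt; ATG at 51, stop TAA at 69 → 21 nt.
Forward-strand max 9 nt; reverse-strand max 21 nt. The reverse strand has the longer ORF.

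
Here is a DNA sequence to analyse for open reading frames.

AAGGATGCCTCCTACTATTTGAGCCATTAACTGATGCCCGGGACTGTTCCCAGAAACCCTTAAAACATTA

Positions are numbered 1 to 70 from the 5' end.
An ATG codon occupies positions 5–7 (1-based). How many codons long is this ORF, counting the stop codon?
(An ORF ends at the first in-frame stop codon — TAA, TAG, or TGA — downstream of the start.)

6

Codons from position 5: ATG (5–7), CCT (8–10), CCT (11–13), ACT (14–16), ATT (17–19), TGA (20–22).
TGA is the first in-frame stop; that's 6 codons including the stop.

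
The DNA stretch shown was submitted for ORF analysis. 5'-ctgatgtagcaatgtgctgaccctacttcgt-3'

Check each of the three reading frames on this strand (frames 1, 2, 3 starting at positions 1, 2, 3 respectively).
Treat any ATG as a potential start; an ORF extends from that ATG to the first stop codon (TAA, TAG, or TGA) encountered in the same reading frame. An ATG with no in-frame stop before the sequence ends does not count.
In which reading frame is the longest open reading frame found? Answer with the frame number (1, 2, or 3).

Frame 1: CTG ATG TAG CAA TGT GCT GAC CCT ACT TCG — ATG at 4, stop TAG at 7 → 6 nt.
Frame 2: TGA TGT AGC AAT GTG CTG ACC CTA CTT CGT — no ATG→stop ORF.
Frame 3: GAT GTA GCA ATG TGC TGA CCC TAC TTC — ATG at 12, stop TGA at 18 → 9 nt.
Longest ORF is 9 nt in frame 3 (positions 12–20).

3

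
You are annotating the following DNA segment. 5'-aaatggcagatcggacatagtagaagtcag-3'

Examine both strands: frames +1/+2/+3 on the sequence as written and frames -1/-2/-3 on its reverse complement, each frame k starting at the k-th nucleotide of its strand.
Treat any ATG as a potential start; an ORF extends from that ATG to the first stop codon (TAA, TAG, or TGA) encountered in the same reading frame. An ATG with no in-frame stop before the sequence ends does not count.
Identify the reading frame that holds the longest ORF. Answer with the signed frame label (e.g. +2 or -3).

Reverse complement (5'→3'): CTGACTTCTACTATGTCCGATCTGCCATTT
Frame +1: AAA TGG CAG ATC GGA CAT AGT AGA AGT CAG — no ATG→stop ORF.
Frame +2: AAT GGC AGA TCG GAC ATA GTA GAA GTC — no ATG→stop ORF.
Frame +3: ATG GCA GAT CGG ACA TAG TAG AAG TCA — ATG at 3, stop TAG at 18 → 18 nt.
Frame -1: CTG ACT TCT ACT ATG TCC GAT CTG CCA TTT — no ATG→stop ORF.
Frame -2: TGA CTT CTA CTA TGT CCG ATC TGC CAT — no ATG→stop ORF.
Frame -3: GAC TTC TAC TAT GTC CGA TCT GCC ATT — no ATG→stop ORF.
Longest ORF is 18 nt in frame +3 (positions 3–20).

+3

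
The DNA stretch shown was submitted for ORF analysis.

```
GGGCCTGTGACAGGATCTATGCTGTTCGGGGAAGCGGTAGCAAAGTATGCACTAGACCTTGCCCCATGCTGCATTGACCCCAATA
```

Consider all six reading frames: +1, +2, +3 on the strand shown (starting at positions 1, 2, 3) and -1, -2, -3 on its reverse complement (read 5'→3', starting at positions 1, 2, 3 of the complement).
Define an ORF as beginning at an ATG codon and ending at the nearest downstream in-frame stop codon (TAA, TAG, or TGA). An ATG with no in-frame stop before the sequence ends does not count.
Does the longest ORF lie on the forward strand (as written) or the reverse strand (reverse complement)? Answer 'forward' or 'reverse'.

Reverse complement (5'→3'): TATTGGGGTCAATGCAGCATGGGGCAAGGTCTAGTGCATACTTTGCTACCGCTTCCCCGAACAGCATAGATCCTGTCACAGGCCC
Frame +1: GGG CCT GTG ACA GGA TCT ATG CTG TTC GGG GAA GCG GTA GCA AAG TAT GCA CTA GAC CTT GCC CCA TGC TGC ATT GAC CCC AAT — no ATG→stop ORF.
Frame +2: GGC CTG TGA CAG GAT CTA TGC TGT TCG GGG AAG CGG TAG CAA AGT ATG CAC TAG ACC TTG CCC CAT GCT GCA TTG ACC CCA ATA — ATG at 47, stop TAG at 53 → 9 nt.
Frame +3: GCC TGT GAC AGG ATC TAT GCT GTT CGG GGA AGC GGT AGC AAA GTA TGC ACT AGA CCT TGC CCC ATG CTG CAT TGA CCC CAA — ATG at 66, stop TGA at 75 → 12 nt.
Frame -1: TAT TGG GGT CAA TGC AGC ATG GGG CAA GGT CTA GTG CAT ACT TTG CTA CCG CTT CCC CGA ACA GCA TAG ATC CTG TCA CAG GCC — ATG at 19, stop TAG at 67 → 51 nt.
Frame -2: ATT GGG GTC AAT GCA GCA TGG GGC AAG GTC TAG TGC ATA CTT TGC TAC CGC TTC CCC GAA CAG CAT AGA TCC TGT CAC AGG CCC — no ATG→stop ORF.
Frame -3: TTG GGG TCA ATG CAG CAT GGG GCA AGG TCT AGT GCA TAC TTT GCT ACC GCT TCC CCG AAC AGC ATA GAT CCT GTC ACA GGC — no ATG→stop ORF.
Forward-strand max 12 nt; reverse-strand max 51 nt. The reverse strand has the longer ORF.

reverse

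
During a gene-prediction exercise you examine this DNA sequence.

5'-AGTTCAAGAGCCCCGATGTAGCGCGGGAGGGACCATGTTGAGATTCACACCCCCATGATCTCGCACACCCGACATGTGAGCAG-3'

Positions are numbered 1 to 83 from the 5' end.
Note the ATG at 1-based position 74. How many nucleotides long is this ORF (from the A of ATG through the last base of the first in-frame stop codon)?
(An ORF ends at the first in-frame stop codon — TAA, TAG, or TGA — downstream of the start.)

Codons from position 74: ATG (74–76), TGA (77–79).
TGA is the first in-frame stop; ORF spans 74–79, 6 nucleotides.

6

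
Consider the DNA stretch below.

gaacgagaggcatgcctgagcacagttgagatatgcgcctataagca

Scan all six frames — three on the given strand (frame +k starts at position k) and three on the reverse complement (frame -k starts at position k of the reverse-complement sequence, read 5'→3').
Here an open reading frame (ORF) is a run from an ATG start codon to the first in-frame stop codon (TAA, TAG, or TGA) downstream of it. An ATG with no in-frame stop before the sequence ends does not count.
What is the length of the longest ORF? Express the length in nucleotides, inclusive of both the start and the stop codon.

18

Reverse complement (5'→3'): TGCTTATAGGCGCATATCTCAACTGTGCTCAGGCATGCCTCTCGTTC
Frame +1: GAA CGA GAG GCA TGC CTG AGC ACA GTT GAG ATA TGC GCC TAT AAG — no ATG→stop ORF.
Frame +2: AAC GAG AGG CAT GCC TGA GCA CAG TTG AGA TAT GCG CCT ATA AGC — no ATG→stop ORF.
Frame +3: ACG AGA GGC ATG CCT GAG CAC AGT TGA GAT ATG CGC CTA TAA GCA — ATG at 12, stop TGA at 27 → 18 nt; ATG at 33, stop TAA at 42 → 12 nt.
Frame -1: TGC TTA TAG GCG CAT ATC TCA ACT GTG CTC AGG CAT GCC TCT CGT — no ATG→stop ORF.
Frame -2: GCT TAT AGG CGC ATA TCT CAA CTG TGC TCA GGC ATG CCT CTC GTT — no ATG→stop ORF.
Frame -3: CTT ATA GGC GCA TAT CTC AAC TGT GCT CAG GCA TGC CTC TCG TTC — no ATG→stop ORF.
Longest: frame +3, positions 12–29, 18 nt = 6 codons = 5 aa. → 18 nucleotides.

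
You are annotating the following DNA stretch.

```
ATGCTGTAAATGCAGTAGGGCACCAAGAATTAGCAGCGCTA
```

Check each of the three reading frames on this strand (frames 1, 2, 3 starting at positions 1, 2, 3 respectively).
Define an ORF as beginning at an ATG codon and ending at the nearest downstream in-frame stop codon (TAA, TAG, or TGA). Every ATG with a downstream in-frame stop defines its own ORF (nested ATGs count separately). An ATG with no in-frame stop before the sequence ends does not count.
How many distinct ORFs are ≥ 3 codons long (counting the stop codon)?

Frame 1: ATG CTG TAA ATG CAG TAG GGC ACC AAG AAT TAG CAG CGC — ATG at 1, stop TAA at 7 → 9 nt; ATG at 10, stop TAG at 16 → 9 nt.
Frame 2: TGC TGT AAA TGC AGT AGG GCA CCA AGA ATT AGC AGC GCT — no ATG→stop ORF.
Frame 3: GCT GTA AAT GCA GTA GGG CAC CAA GAA TTA GCA GCG CTA — no ATG→stop ORF.
ORFs ≥ 3 codons: frame 1 1–9 (3 codons), frame 1 10–18 (3 codons). Count = 2.

2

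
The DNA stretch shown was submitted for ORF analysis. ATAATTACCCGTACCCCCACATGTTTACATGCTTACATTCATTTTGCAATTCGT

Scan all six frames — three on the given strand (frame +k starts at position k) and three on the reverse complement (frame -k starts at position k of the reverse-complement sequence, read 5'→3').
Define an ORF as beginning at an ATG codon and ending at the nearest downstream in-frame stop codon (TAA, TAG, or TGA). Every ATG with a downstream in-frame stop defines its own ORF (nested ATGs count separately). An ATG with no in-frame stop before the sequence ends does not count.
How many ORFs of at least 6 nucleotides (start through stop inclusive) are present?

4

Reverse complement (5'→3'): ACGAATTGCAAAATGAATGTAAGCATGTAAACATGTGGGGGTACGGGTAATTAT
Frame +1: ATA ATT ACC CGT ACC CCC ACA TGT TTA CAT GCT TAC ATT CAT TTT GCA ATT CGT — no ATG→stop ORF.
Frame +2: TAA TTA CCC GTA CCC CCA CAT GTT TAC ATG CTT ACA TTC ATT TTG CAA TTC — no ATG→stop ORF.
Frame +3: AAT TAC CCG TAC CCC CAC ATG TTT ACA TGC TTA CAT TCA TTT TGC AAT TCG — no ATG→stop ORF.
Frame -1: ACG AAT TGC AAA ATG AAT GTA AGC ATG TAA ACA TGT GGG GGT ACG GGT AAT TAT — ATG at 13, stop TAA at 28 → 18 nt; ATG at 25, stop TAA at 28 → 6 nt.
Frame -2: CGA ATT GCA AAA TGA ATG TAA GCA TGT AAA CAT GTG GGG GTA CGG GTA ATT — ATG at 17, stop TAA at 20 → 6 nt.
Frame -3: GAA TTG CAA AAT GAA TGT AAG CAT GTA AAC ATG TGG GGG TAC GGG TAA TTA — ATG at 33, stop TAA at 48 → 18 nt.
ORFs ≥ 6 nucleotides: frame -1 13–30 (18 nucleotides), frame -1 25–30 (6 nucleotides), frame -2 17–22 (6 nucleotides), frame -3 33–50 (18 nucleotides). Count = 4.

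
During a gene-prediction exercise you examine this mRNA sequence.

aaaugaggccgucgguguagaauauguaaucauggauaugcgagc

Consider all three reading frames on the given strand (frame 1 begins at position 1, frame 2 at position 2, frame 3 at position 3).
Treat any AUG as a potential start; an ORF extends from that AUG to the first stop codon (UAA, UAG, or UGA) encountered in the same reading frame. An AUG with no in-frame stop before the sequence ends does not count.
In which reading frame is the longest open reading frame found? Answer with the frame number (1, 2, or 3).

3

Frame 1: AAA UGA GGC CGU CGG UGU AGA AUA UGU AAU CAU GGA UAU GCG AGC — no AUG→stop ORF.
Frame 2: AAU GAG GCC GUC GGU GUA GAA UAU GUA AUC AUG GAU AUG CGA — no AUG→stop ORF.
Frame 3: AUG AGG CCG UCG GUG UAG AAU AUG UAA UCA UGG AUA UGC GAG — AUG at 3, stop UAG at 18 → 18 nt; AUG at 24, stop UAA at 27 → 6 nt.
Longest ORF is 18 nt in frame 3 (positions 3–20).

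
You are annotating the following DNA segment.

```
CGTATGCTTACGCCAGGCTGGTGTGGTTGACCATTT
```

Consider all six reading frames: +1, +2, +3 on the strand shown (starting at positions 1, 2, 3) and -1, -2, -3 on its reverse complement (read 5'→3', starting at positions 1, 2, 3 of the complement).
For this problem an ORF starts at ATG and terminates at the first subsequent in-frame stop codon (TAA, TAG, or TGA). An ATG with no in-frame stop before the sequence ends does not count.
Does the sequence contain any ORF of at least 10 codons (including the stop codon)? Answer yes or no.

Reverse complement (5'→3'): AAATGGTCAACCACACCAGCCTGGCGTAAGCATACG
Frame +1: CGT ATG CTT ACG CCA GGC TGG TGT GGT TGA CCA TTT — ATG at 4, stop TGA at 28 → 27 nt.
Frame +2: GTA TGC TTA CGC CAG GCT GGT GTG GTT GAC CAT — no ATG→stop ORF.
Frame +3: TAT GCT TAC GCC AGG CTG GTG TGG TTG ACC ATT — no ATG→stop ORF.
Frame -1: AAA TGG TCA ACC ACA CCA GCC TGG CGT AAG CAT ACG — no ATG→stop ORF.
Frame -2: AAT GGT CAA CCA CAC CAG CCT GGC GTA AGC ATA — no ATG→stop ORF.
Frame -3: ATG GTC AAC CAC ACC AGC CTG GCG TAA GCA TAC — ATG at 3, stop TAA at 27 → 27 nt.
Largest ORF found is 9 codons < 10, so no.

no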